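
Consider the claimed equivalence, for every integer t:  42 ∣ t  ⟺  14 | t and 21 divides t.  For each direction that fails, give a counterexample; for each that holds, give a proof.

The biconditional holds.

(⇐) Suppose 14 ∣ t and 21 ∣ t. Any common multiple of 14 and 21 is a multiple of their lcm; here lcm(14, 21) = 14·21/gcd(14, 21) = 294/7 = 42, so 42 ∣ t.

(⇒) If 42 ∣ t, write t = 42q. Since 42 = 3·14, t = 14·(3q), so 14 ∣ t; and since 42 = 2·21, t = 21·(2q), so 21 ∣ t.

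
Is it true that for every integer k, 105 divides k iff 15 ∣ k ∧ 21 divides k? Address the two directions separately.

Both directions hold.

[⇐] Suppose 15 ∣ k and 21 ∣ k. Any common multiple of 15 and 21 is a multiple of their lcm; here lcm(15, 21) = 15·21/gcd(15, 21) = 315/3 = 105, so 105 ∣ k.

[⇒] If 105 ∣ k, write k = 105q. Since 105 = 7·15, k = 15·(7q), so 15 ∣ k; and since 105 = 5·21, k = 21·(5q), so 21 ∣ k.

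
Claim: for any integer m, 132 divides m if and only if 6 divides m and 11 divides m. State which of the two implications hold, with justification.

(⟹) If 132 ∣ m, write m = 132q. Since 132 = 22·6, m = 6·(22q), so 6 ∣ m; and since 132 = 12·11, m = 11·(12q), so 11 ∣ m.

(⟸) This fails: take m = 66. Both 6 ∣ 66 and 11 ∣ 66, yet 66 is not a multiple of 132 (since 66 = 0·132 + 66), so 132 ∤ 66.

(⇒) holds; (⇐) fails.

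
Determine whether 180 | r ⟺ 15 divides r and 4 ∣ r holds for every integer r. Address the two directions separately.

Not equivalent: only (⇒) holds.

Forward direction. If 180 ∣ r, write r = 180q. Since 180 = 12·15, r = 15·(12q), so 15 ∣ r; and since 180 = 45·4, r = 4·(45q), so 4 ∣ r.

Converse. This fails: take r = 60. Both 15 ∣ 60 and 4 ∣ 60, yet 60 is not a multiple of 180 (since 60 = 0·180 + 60), so 180 ∤ 60.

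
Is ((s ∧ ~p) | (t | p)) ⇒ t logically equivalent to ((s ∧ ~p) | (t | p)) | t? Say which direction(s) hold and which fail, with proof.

Both directions fail.

(→) This fails. Under t = F, p = F, s = F, the left side is true but the right side is false.

(←) This fails. Under t = F, p = T, s = F, the left side is false but the right side is true.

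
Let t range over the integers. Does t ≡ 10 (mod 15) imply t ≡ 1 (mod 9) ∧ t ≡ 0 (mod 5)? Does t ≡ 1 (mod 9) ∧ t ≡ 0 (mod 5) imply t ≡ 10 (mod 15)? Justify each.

(⟸) If t ≡ 1 (mod 9) and t ≡ 0 (mod 5), then by the Chinese remainder theorem t ≡ 10 (mod 45). Since 10 ≡ 10 (mod 15) and 15 ∣ 45, we get t ≡ 10 (mod 15).

(⟹) This fails: t = 40 gives 40 ≡ 10 (mod 15) but 40 ≡ 4 (mod 9), so the conjunction on the right does not hold.

(⇒) fails; (⇐) holds.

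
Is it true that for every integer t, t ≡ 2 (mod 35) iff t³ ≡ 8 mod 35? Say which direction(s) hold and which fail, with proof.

(←) This fails: take t = 22. Then 22³ = 10648 ≡ 8 (mod 35), yet 22 ≡ 22 (mod 35), not 2.

(→) Suppose t ≡ 2 (mod 35). Write t = 35j + 2. Then (35j + 2)³ = 42875j³ + 7350j² + 420j + 8 = 35(1225j³ + 210j² + 12j) + 8, so t³ ≡ 8 (mod 35).

Not equivalent: only (⇒) holds.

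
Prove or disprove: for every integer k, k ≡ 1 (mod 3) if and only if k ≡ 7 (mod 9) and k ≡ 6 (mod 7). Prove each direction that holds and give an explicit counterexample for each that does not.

Only the reverse direction holds.

[⇒] This fails: k = 1 gives 1 ≡ 1 (mod 3) but 1 ≡ 1 (mod 9), so the conjunction on the right does not hold.

[⇐] Conversely, if k ≡ 7 (mod 9) and k ≡ 6 (mod 7), then by the Chinese remainder theorem k ≡ 34 (mod 63). Since 34 ≡ 1 (mod 3) and 3 ∣ 63, we get k ≡ 1 (mod 3).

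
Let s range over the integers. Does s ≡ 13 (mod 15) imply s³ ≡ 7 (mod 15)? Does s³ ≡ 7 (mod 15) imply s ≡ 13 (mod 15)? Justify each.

The biconditional holds.

Forward direction. Suppose s ≡ 13 (mod 15). Write s = 15j + 13. Then (15j + 13)³ = 3375j³ + 8775j² + 7605j + 2197 = 15(225j³ + 585j² + 507j + 146) + 7, so s³ ≡ 7 (mod 15).

Converse. Suppose s³ ≡ 7 (mod 15). The only residue r in {0, …, 14} with r³ ≡ 7 (mod 15) is r = 13, so s ≡ 13 (mod 15).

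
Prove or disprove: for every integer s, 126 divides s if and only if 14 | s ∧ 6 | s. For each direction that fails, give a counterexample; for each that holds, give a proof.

(→) If 126 ∣ s, write s = 126q. Since 126 = 9·14, s = 14·(9q), so 14 ∣ s; and since 126 = 21·6, s = 6·(21q), so 6 ∣ s.

(←) This fails: take s = 42. Both 14 ∣ 42 and 6 ∣ 42, yet 42 is not a multiple of 126 (since 42 = 0·126 + 42), so 126 ∤ 42.

Only the forward implication holds.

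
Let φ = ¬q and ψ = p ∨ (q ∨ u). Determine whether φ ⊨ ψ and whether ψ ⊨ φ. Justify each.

Both directions fail.

(→) This fails. Under u = F, q = F, p = F, the left side is true but the right side is false.

(←) This fails. Under u = F, q = T, p = F, the left side is false but the right side is true.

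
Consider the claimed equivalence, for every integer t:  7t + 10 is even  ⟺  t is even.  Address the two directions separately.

(⟹) Suppose 7t + 10 is even. Since 7 is odd, 7t and t have the same parity, so 7t + 10 ≡ t + 10 (mod 2). As 10 is even, 7t + 10 is even exactly when t is even. Thus t is even.

(⟸) Conversely, suppose t is even; write t = 2j. Then 7t + 10 = 7·(2j) + 10 = 2·7j + 10, which is even.

Both implications hold.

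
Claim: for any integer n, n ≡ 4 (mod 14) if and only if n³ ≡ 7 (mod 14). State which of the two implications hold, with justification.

[⇒] This fails: take n = 4. Then 4 ≡ 4 (mod 14), but 4³ = 64 ≡ 8 (mod 14), not 7.

[⇐] This fails: take n = 7. Then 7³ = 343 ≡ 7 (mod 14), yet 7 ≡ 7 (mod 14), not 4.

Neither direction holds.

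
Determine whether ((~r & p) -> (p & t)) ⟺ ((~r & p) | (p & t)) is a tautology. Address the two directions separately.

(⇒) fails and (⇐) fails.

(⇒) This fails. Under t = F, p = F, r = F, the left side is true but the right side is false.

(⇐) This fails. Under t = F, p = T, r = F, the left side is false but the right side is true.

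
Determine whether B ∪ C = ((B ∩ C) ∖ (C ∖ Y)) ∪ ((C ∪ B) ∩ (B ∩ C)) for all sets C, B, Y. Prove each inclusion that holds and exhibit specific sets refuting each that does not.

(⟹) This inclusion fails. Take C = {1}, B = ∅, Y = ∅; then 1 ∈ B ∪ C but 1 ∉ ((B ∩ C) ∖ (C ∖ Y)) ∪ ((C ∪ B) ∩ (B ∩ C)).

(⟸) Let x ∈ ((B ∩ C) ∖ (C ∖ Y)) ∪ ((C ∪ B) ∩ (B ∩ C)). Then either x ∈ C ∩ B and x ∉ Y; or x ∈ C ∩ B ∩ Y. In each case x ∈ B ∪ C, so ((B ∩ C) ∖ (C ∖ Y)) ∪ ((C ∪ B) ∩ (B ∩ C)) ⊆ B ∪ C.

The sets are not equal: only the reverse inclusion holds.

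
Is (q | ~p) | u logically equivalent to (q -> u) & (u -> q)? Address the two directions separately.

Neither implication holds.

(⟹) This fails. Under p = F, q = T, u = F, the left side is true but the right side is false.

(⟸) This fails. Under p = T, q = F, u = F, the left side is false but the right side is true.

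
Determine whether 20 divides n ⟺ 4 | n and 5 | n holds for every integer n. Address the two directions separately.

(⇒) If 20 ∣ n, write n = 20q. Since 20 = 5·4, n = 4·(5q), so 4 ∣ n; and since 20 = 4·5, n = 5·(4q), so 5 ∣ n.

(⇐) Suppose 4 ∣ n and 5 ∣ n. Any common multiple of 4 and 5 is a multiple of their lcm; here gcd(4, 5) = 1, so lcm(4, 5) = 4·5 = 20, so 20 ∣ n.

Both directions hold.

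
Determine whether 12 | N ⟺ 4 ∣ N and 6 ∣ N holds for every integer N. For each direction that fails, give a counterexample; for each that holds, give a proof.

Both directions hold.

(⟹) If 12 ∣ N, write N = 12q. Since 12 = 3·4, N = 4·(3q), so 4 ∣ N; and since 12 = 2·6, N = 6·(2q), so 6 ∣ N.

(⟸) Suppose 4 ∣ N and 6 ∣ N. Any common multiple of 4 and 6 is a multiple of their lcm; here lcm(4, 6) = 4·6/gcd(4, 6) = 24/2 = 12, so 12 ∣ N.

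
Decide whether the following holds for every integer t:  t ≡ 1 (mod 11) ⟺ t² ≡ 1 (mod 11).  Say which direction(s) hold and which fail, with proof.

(⇒) Suppose t ≡ 1 (mod 11). Write t = 11j + 1. Then (11j + 1)² = 121j² + 22j + 1 = 11(11j² + 2j) + 1, so t² ≡ 1 (mod 11).

(⇐) This fails: take t = 10. Then 10² = 100 ≡ 1 (mod 11), yet 10 ≡ 10 (mod 11), not 1.

Only the forward direction holds.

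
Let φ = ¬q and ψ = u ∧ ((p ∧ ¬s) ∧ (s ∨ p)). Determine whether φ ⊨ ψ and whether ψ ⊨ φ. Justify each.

Both directions fail.

(⇒) This fails. Under u = F, s = F, q = F, p = F, the left side is true but the right side is false.

(⇐) This fails. Under u = T, s = F, q = T, p = T, the left side is false but the right side is true.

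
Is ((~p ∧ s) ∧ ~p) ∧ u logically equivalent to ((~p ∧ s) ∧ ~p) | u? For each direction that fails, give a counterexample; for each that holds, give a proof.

Forward direction. Assume the antecedent. If s is true, the antecedent forces (s = T, u = T, p = F), and ((~p ∧ s) ∧ ~p) | u holds there. If s is false, the antecedent cannot hold. Either way ((~p ∧ s) ∧ ~p) | u holds.

Converse. This fails. Under s = T, u = F, p = F, the left side is false but the right side is true.

Not equivalent: only (⇒) holds.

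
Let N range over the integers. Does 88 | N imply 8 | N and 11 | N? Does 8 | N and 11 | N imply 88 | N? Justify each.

The biconditional holds.

(⟹) If 88 ∣ N, write N = 88q. Since 88 = 11·8, N = 8·(11q), so 8 ∣ N; and since 88 = 8·11, N = 11·(8q), so 11 ∣ N.

(⟸) Suppose 8 ∣ N and 11 ∣ N. Any common multiple of 8 and 11 is a multiple of their lcm; here gcd(8, 11) = 1, so lcm(8, 11) = 8·11 = 88, so 88 ∣ N.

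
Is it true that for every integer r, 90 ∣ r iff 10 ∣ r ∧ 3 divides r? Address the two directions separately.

(⟹) If 90 ∣ r, write r = 90q. Since 90 = 9·10, r = 10·(9q), so 10 ∣ r; and since 90 = 30·3, r = 3·(30q), so 3 ∣ r.

(⟸) This fails: take r = 30. Both 10 ∣ 30 and 3 ∣ 30, yet 30 is not a multiple of 90 (since 30 = 0·90 + 30), so 90 ∤ 30.

Only the forward implication holds.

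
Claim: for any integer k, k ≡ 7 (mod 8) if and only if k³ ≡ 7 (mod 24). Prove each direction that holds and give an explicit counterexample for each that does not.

(⇒) fails; (⇐) holds.

(←) The residues r modulo 24 with r³ ≡ 7 (mod 24) are exactly {7}, and each is ≡ 7 (mod 8).

(→) This fails: take k = 15. Then 15 ≡ 7 (mod 8), but 15³ = 3375 ≡ 15 (mod 24), not 7.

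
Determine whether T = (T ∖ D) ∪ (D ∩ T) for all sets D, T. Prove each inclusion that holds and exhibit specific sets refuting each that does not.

(⊆) Let x ∈ T. Then either x ∈ T and x ∉ D; or x ∈ D ∩ T. In each case x ∈ (T ∖ D) ∪ (D ∩ T), so T ⊆ (T ∖ D) ∪ (D ∩ T).

(⊇) Let x ∈ (T ∖ D) ∪ (D ∩ T). Then either x ∈ T and x ∉ D; or x ∈ D ∩ T. In each case x ∈ T, so (T ∖ D) ∪ (D ∩ T) ⊆ T.

The two sets are equal.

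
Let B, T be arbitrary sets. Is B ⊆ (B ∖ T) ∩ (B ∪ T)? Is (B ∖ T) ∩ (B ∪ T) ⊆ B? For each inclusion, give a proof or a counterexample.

Forward inclusion. This inclusion fails. Take B = {1}, T = {1}; then 1 ∈ B but 1 ∉ (B ∖ T) ∩ (B ∪ T).

Reverse inclusion. Let x ∈ (B ∖ T) ∩ (B ∪ T). Then x ∈ B and x ∉ T, from which x ∈ B.

Only the reverse inclusion holds.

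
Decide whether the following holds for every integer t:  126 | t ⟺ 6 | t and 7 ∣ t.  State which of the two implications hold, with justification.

(⇒) If 126 ∣ t, write t = 126q. Since 126 = 21·6, t = 6·(21q), so 6 ∣ t; and since 126 = 18·7, t = 7·(18q), so 7 ∣ t.

(⇐) This fails: take t = 42. Both 6 ∣ 42 and 7 ∣ 42, yet 42 is not a multiple of 126 (since 42 = 0·126 + 42), so 126 ∤ 42.

Only the forward implication holds.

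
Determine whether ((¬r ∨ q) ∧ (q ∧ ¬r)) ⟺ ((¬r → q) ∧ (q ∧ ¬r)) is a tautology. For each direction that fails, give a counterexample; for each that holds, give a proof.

[⇐] Assume the antecedent. If q is true, the antecedent forces (q = T, r = F), and (¬r ∨ q) ∧ (q ∧ ¬r) holds there. If q is false, the antecedent cannot hold. Either way (¬r ∨ q) ∧ (q ∧ ¬r) holds.

[⇒] Assume the antecedent. If q is true, the antecedent forces (q = T, r = F), and (¬r → q) ∧ (q ∧ ¬r) holds there. If q is false, the antecedent cannot hold. Either way (¬r → q) ∧ (q ∧ ¬r) holds.

Both implications hold.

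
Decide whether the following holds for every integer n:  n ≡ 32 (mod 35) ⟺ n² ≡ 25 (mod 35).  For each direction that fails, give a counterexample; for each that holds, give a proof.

Neither direction holds.

(⟹) This fails: take n = 32. Then 32 ≡ 32 (mod 35), but 32² = 1024 ≡ 9 (mod 35), not 25.

(⟸) This fails: take n = 5. Then 5² = 25 ≡ 25 (mod 35), yet 5 ≡ 5 (mod 35), not 32.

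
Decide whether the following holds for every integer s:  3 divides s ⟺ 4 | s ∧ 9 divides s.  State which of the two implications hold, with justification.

[⇒] This fails: take s = 3. Certainly 3 ∣ 3, but 4 ∤ 3.

[⇐] Suppose 4 ∣ s and 9 ∣ s. Any common multiple of 4 and 9 is a multiple of their lcm; here gcd(4, 9) = 1, so lcm(4, 9) = 4·9 = 36, so 36 ∣ s. Since 3 ∣ 36, it follows that 3 ∣ s.

Only the reverse direction holds.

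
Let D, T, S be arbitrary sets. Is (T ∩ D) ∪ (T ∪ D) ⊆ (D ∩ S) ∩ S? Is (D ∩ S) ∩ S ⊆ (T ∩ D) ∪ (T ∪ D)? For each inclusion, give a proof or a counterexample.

Only the reverse inclusion holds.

(⟸) Let x ∈ (D ∩ S) ∩ S. Then either x ∈ D ∩ S and x ∉ T; or x ∈ D ∩ T ∩ S. In each case x ∈ (T ∩ D) ∪ (T ∪ D), so (D ∩ S) ∩ S ⊆ (T ∩ D) ∪ (T ∪ D).

(⟹) This inclusion fails. Take D = {1}, T = ∅, S = ∅; then 1 ∈ (T ∩ D) ∪ (T ∪ D) but 1 ∉ (D ∩ S) ∩ S.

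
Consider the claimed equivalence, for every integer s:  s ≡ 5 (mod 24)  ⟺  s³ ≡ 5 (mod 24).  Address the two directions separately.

(⇒) Suppose s ≡ 5 (mod 24). Write s = 24j + 5. Then (24j + 5)³ = 13824j³ + 8640j² + 1800j + 125 = 24(576j³ + 360j² + 75j + 5) + 5, so s³ ≡ 5 (mod 24).

(⇐) Conversely, suppose s³ ≡ 5 (mod 24). The only residue r in {0, …, 23} with r³ ≡ 5 (mod 24) is r = 5, so s ≡ 5 (mod 24).

Equivalent; both directions hold.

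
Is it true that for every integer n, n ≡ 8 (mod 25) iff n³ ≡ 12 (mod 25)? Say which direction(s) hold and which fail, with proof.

The biconditional holds.

(⟸) Suppose n³ ≡ 12 (mod 25). The only residue r in {0, …, 24} with r³ ≡ 12 (mod 25) is r = 8, so n ≡ 8 (mod 25).

(⟹) Suppose n ≡ 8 (mod 25). Write n = 25j + 8. Then (25j + 8)³ = 15625j³ + 15000j² + 4800j + 512 = 25(625j³ + 600j² + 192j + 20) + 12, so n³ ≡ 12 (mod 25).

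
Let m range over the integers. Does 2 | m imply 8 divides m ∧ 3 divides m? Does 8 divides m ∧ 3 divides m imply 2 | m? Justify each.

(⟸) Suppose 8 ∣ m and 3 ∣ m. Any common multiple of 8 and 3 is a multiple of their lcm; here gcd(8, 3) = 1, so lcm(8, 3) = 8·3 = 24, so 24 ∣ m. Since 2 ∣ 24, it follows that 2 ∣ m.

(⟹) This fails: take m = 2. Certainly 2 ∣ 2, but 8 ∤ 2.

The forward direction fails; the converse holds.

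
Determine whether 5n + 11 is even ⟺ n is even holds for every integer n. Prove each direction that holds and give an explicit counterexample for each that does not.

Neither direction holds.

(→) This fails: n = 5 gives 5n + 11 = 36, which is even, but 5 is odd, not even.

(←) This also fails: n = 6 is even, but 5n + 11 = 41 is odd, not even.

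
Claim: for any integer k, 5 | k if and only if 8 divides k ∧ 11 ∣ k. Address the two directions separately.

(⇒) This fails: take k = 5. Certainly 5 ∣ 5, but 8 ∤ 5.

(⇐) This fails: take k = 88. Both 8 ∣ 88 and 11 ∣ 88, yet 88 is not a multiple of 5 (since 88 = 17·5 + 3), so 5 ∤ 88.

Both directions fail.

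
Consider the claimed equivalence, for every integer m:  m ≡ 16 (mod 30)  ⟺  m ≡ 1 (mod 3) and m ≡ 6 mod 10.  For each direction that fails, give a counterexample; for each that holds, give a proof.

(⟹) Suppose m ≡ 16 (mod 30); write m = 30j + 16. Since 3 ∣ 30, reducing mod 3 gives m ≡ 16 ≡ 1 (mod 3); since 10 ∣ 30, reducing mod 10 gives m ≡ 16 ≡ 6 (mod 10).

(⟸) Conversely, if m ≡ 1 (mod 3) and m ≡ 6 (mod 10), then by the Chinese remainder theorem m ≡ 16 (mod 30). This is exactly m ≡ 16 (mod 30).

Both directions hold; the statement is true.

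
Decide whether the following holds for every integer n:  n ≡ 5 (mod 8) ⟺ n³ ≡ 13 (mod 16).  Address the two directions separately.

Not equivalent: only (⇐) holds.

Forward direction. This fails: take n = 13. Then 13 ≡ 5 (mod 8), but 13³ = 2197 ≡ 5 (mod 16), not 13.

Converse. The residues r modulo 16 with r³ ≡ 13 (mod 16) are exactly {5}, and each is ≡ 5 (mod 8).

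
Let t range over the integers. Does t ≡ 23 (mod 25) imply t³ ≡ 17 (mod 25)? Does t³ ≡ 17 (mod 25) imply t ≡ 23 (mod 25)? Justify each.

The biconditional holds.

[⇐] Suppose t³ ≡ 17 (mod 25). The only residue r in {0, …, 24} with r³ ≡ 17 (mod 25) is r = 23, so t ≡ 23 (mod 25).

[⇒] Suppose t ≡ 23 (mod 25). Write t = 25j + 23. Then (25j + 23)³ = 15625j³ + 43125j² + 39675j + 12167 = 25(625j³ + 1725j² + 1587j + 486) + 17, so t³ ≡ 17 (mod 25).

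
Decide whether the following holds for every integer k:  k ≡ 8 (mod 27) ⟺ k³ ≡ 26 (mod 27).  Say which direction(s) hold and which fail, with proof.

(⟹) Suppose k ≡ 8 (mod 27). Write k = 27j + 8. Then (27j + 8)³ = 19683j³ + 17496j² + 5184j + 512 = 27(729j³ + 648j² + 192j + 18) + 26, so k³ ≡ 26 (mod 27).

(⟸) This fails: take k = 17. Then 17³ = 4913 ≡ 26 (mod 27), yet 17 ≡ 17 (mod 27), not 8.

Only the forward direction holds.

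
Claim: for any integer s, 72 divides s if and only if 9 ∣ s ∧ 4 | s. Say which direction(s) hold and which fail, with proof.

Converse. This fails: take s = 36. Both 9 ∣ 36 and 4 ∣ 36, yet 36 is not a multiple of 72 (since 36 = 0·72 + 36), so 72 ∤ 36.

Forward direction. If 72 ∣ s, write s = 72q. Since 72 = 8·9, s = 9·(8q), so 9 ∣ s; and since 72 = 18·4, s = 4·(18q), so 4 ∣ s.

The forward direction holds; the converse fails.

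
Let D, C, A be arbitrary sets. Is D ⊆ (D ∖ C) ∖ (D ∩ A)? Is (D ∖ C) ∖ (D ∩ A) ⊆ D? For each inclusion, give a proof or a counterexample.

(⊆) fails; (⊇) holds.

(⊆) This inclusion fails. Take D = {1}, C = {1}, A = ∅; then 1 ∈ D but 1 ∉ (D ∖ C) ∖ (D ∩ A).

(⊇) Let x ∈ (D ∖ C) ∖ (D ∩ A). Then x ∈ D and x ∉ C, A, from which x ∈ D.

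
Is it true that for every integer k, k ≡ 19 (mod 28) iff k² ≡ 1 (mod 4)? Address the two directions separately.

(←) This fails: take k = 1. Then 1² = 1 ≡ 1 (mod 4), yet 1 ≡ 1 (mod 28), not 19.

(→) Suppose k ≡ 19 (mod 28). Then k² ≡ 19² = 361 (mod 28), and since 4 ∣ 28, also k² ≡ 1 (mod 4).

Not equivalent: only (⇒) holds.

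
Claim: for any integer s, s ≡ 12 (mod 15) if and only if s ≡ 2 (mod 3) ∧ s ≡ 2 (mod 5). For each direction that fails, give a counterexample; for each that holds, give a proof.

(→) This fails: s = 12 gives 12 ≡ 12 (mod 15) but 12 ≡ 0 (mod 3), so the conjunction on the right does not hold.

(←) This fails: s = 2 satisfies both congruences on the right (2 ≡ 2 mod 3 and 2 ≡ 2 mod 5) yet 2 ≡ 2 (mod 15), not 12.

(⇒) fails and (⇐) fails.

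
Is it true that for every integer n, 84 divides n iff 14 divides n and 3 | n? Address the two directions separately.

(⇐) This fails: take n = 42. Both 14 ∣ 42 and 3 ∣ 42, yet 42 is not a multiple of 84 (since 42 = 0·84 + 42), so 84 ∤ 42.

(⇒) If 84 ∣ n, write n = 84q. Since 84 = 6·14, n = 14·(6q), so 14 ∣ n; and since 84 = 28·3, n = 3·(28q), so 3 ∣ n.

Only the forward implication holds.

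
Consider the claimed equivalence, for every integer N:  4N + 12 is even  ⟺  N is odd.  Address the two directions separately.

Only the converse holds.

(⇒) This fails: take N = 4. Then 4N + 12 = 28, which is even, yet N = 4 is even, not odd.

(⇐) Suppose N is odd. Since 4 is even, 4N is even for every N, so 4N + 12 has the same parity as 12, which is even. Hence 4N + 12 is even.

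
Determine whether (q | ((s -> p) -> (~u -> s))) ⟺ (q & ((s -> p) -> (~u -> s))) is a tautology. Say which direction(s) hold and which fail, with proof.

Forward direction. This fails. Under q = T, u = F, p = F, s = F, the left side is true but the right side is false.

Converse. Assume the antecedent. If q is true, q | ((s -> p) -> (~u -> s)) reduces to true regardless of the other variables. If q is false, the antecedent cannot hold. Either way q | ((s -> p) -> (~u -> s)) holds.

Not equivalent: only (⇐) holds.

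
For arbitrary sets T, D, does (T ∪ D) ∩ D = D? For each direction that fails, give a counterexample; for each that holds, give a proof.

Forward inclusion. Let x ∈ (T ∪ D) ∩ D. Then either x ∈ D and x ∉ T; or x ∈ T ∩ D. In each case x ∈ D, so (T ∪ D) ∩ D ⊆ D.

Reverse inclusion. Let x ∈ D. Then either x ∈ D and x ∉ T; or x ∈ T ∩ D. In each case x ∈ (T ∪ D) ∩ D, so D ⊆ (T ∪ D) ∩ D.

Both inclusions hold.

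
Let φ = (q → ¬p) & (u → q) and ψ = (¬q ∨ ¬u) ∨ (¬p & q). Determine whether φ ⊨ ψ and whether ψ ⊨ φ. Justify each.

(⇒) holds; (⇐) fails.

(⟹) Assume the antecedent. If p is true, the antecedent forces (p = T, q = F, u = F), and (¬q ∨ ¬u) ∨ (¬p & q) holds there. If p is false, (¬q ∨ ¬u) ∨ (¬p & q) reduces to true regardless of the other variables. Either way (¬q ∨ ¬u) ∨ (¬p & q) holds.

(⟸) This fails. Under p = T, q = T, u = F, the left side is false but the right side is true.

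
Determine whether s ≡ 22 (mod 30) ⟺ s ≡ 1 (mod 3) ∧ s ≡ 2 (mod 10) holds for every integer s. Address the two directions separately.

[⇒] Suppose s ≡ 22 (mod 30); write s = 30j + 22. Since 3 ∣ 30, reducing mod 3 gives s ≡ 22 ≡ 1 (mod 3); since 10 ∣ 30, reducing mod 10 gives s ≡ 22 ≡ 2 (mod 10).

[⇐] Conversely, if s ≡ 1 (mod 3) and s ≡ 2 (mod 10), then by the Chinese remainder theorem s ≡ 22 (mod 30). This is exactly s ≡ 22 (mod 30).

Both directions hold.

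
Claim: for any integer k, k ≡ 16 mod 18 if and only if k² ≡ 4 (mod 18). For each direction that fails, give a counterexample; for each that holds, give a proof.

Converse. This fails: take k = 2. Then 2² = 4 ≡ 4 (mod 18), yet 2 ≡ 2 (mod 18), not 16.

Forward direction. Suppose k ≡ 16 mod 18. Write k = 18j + 16. Then (18j + 16)² = 324j² + 576j + 256 = 18(18j² + 32j + 14) + 4, so k² ≡ 4 (mod 18).

The forward direction holds; the converse fails.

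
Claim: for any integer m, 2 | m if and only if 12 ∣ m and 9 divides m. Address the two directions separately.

Only the converse holds.

(⇒) This fails: take m = 2. Certainly 2 ∣ 2, but 12 ∤ 2.

(⇐) Suppose 12 ∣ m and 9 ∣ m. Any common multiple of 12 and 9 is a multiple of their lcm; here lcm(12, 9) = 12·9/gcd(12, 9) = 108/3 = 36, so 36 ∣ m. Since 2 ∣ 36, it follows that 2 ∣ m.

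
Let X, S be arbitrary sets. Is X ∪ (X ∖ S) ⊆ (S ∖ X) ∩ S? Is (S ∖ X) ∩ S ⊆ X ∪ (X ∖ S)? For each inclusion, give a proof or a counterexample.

(⊆) fails and (⊇) fails.

Forward inclusion. This inclusion fails. Take X = {1}, S = ∅; then 1 ∈ X ∪ (X ∖ S) but 1 ∉ (S ∖ X) ∩ S.

Reverse inclusion. This inclusion fails. Take X = ∅, S = {1}; then 1 ∈ (S ∖ X) ∩ S but 1 ∉ X ∪ (X ∖ S).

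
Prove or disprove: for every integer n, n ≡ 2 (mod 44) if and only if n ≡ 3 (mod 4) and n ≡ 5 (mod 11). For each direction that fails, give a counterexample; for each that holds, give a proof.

(⇒) fails and (⇐) fails.

Forward direction. This fails: n = 2 gives 2 ≡ 2 (mod 44) but 2 ≡ 2 (mod 4), so the conjunction on the right does not hold.

Converse. This fails: n = 27 satisfies both congruences on the right (27 ≡ 3 mod 4 and 27 ≡ 5 mod 11) yet 27 ≡ 27 (mod 44), not 2.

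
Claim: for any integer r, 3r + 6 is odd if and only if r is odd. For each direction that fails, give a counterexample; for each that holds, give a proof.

Both directions hold; the statement is true.

(⇒) Suppose 3r + 6 is odd. Since 3 is odd, 3r and r have the same parity, so 3r + 6 ≡ r + 6 (mod 2). As 6 is even, 3r + 6 is odd exactly when r is odd. Thus r is odd.

(⇐) Conversely, suppose r is odd; write r = 2j + 1. Then 3r + 6 = 3·(2j + 1) + 6 = 2·3j + 9, which is odd.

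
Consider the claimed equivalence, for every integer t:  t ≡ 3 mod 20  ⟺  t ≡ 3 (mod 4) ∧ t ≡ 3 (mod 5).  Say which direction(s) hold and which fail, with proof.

Both directions hold; the statement is true.

(→) Suppose t ≡ 3 (mod 20); write t = 20j + 3. Since 4 ∣ 20, reducing mod 4 gives t ≡ 3 (mod 4); since 5 ∣ 20, reducing mod 5 gives t ≡ 3 (mod 5).

(←) Conversely, if t ≡ 3 (mod 4) and t ≡ 3 (mod 5), then by the Chinese remainder theorem t ≡ 3 (mod 20). This is exactly t ≡ 3 (mod 20).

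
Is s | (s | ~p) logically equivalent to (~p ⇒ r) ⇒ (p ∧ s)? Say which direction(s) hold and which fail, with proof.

Forward direction. This fails. Under r = T, s = F, p = F, the left side is true but the right side is false.

Converse. Assume the antecedent. If s is true, s | (s | ~p) reduces to true regardless of the other variables. If s is false, the antecedent forces (r = F, s = F, p = F), and s | (s | ~p) holds there. Either way s | (s | ~p) holds.

Not equivalent: only (⇐) holds.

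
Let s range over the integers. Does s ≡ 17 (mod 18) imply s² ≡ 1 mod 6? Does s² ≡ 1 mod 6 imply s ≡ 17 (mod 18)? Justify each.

The forward direction holds; the converse fails.

(→) Suppose s ≡ 17 (mod 18). Then s² ≡ 17² = 289 (mod 18), and since 6 ∣ 18, also s² ≡ 1 (mod 6).

(←) This fails: take s = 1. Then 1² = 1 ≡ 1 (mod 6), yet 1 ≡ 1 (mod 18), not 17.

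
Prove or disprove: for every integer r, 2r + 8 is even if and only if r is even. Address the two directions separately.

Only the converse holds.

(⇒) This fails: take r = 5. Then 2r + 8 = 18, which is even, yet r = 5 is odd, not even.

(⇐) Suppose r is even. Since 2 is even, 2r is even for every r, so 2r + 8 has the same parity as 8, which is even. Hence 2r + 8 is even.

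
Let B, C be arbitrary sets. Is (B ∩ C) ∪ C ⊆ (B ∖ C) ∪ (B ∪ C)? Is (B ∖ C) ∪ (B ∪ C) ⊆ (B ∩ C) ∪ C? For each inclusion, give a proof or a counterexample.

(⊇) This inclusion fails. Take B = {1}, C = ∅; then 1 ∈ (B ∖ C) ∪ (B ∪ C) but 1 ∉ (B ∩ C) ∪ C.

(⊆) Let x ∈ (B ∩ C) ∪ C. Then either x ∈ C and x ∉ B; or x ∈ B ∩ C. In each case x ∈ (B ∖ C) ∪ (B ∪ C), so (B ∩ C) ∪ C ⊆ (B ∖ C) ∪ (B ∪ C).

The sets are not equal: only the forward inclusion holds.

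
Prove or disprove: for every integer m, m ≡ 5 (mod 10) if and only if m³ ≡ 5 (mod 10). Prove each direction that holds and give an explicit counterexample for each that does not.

Equivalent; both directions hold.

Converse. For the converse, argue contrapositively. If m ≢ 5 (mod 10), then m is congruent to one of 0, 1, 2, 3, 4, 6, 7, 8, 9 modulo 10, and these give m³ ≡ 0, 1, 8, 7, 4, 6, 3, 2, 9 respectively — never 5.

Forward direction. Suppose m ≡ 5 (mod 10). Write m = 10j + 5. Then (10j + 5)³ = 1000j³ + 1500j² + 750j + 125 = 10(100j³ + 150j² + 75j + 12) + 5, so m³ ≡ 5 (mod 10).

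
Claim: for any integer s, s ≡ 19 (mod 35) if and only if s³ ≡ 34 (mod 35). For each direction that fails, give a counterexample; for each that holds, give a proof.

Not equivalent: only (⇒) holds.

(⇐) This fails: take s = 24. Then 24³ = 13824 ≡ 34 (mod 35), yet 24 ≡ 24 (mod 35), not 19.

(⇒) Suppose s ≡ 19 (mod 35). Write s = 35j + 19. Then (35j + 19)³ = 42875j³ + 69825j² + 37905j + 6859 = 35(1225j³ + 1995j² + 1083j + 195) + 34, so s³ ≡ 34 (mod 35).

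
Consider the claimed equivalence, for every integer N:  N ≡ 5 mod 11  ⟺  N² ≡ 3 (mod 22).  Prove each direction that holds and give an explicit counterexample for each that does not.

(⇒) fails and (⇐) fails.

[⇒] This fails: take N = 16. Then 16 ≡ 5 (mod 11), but 16² = 256 ≡ 14 (mod 22), not 3.

[⇐] This fails: take N = 17. Then 17² = 289 ≡ 3 (mod 22), yet 17 ≡ 6 (mod 11), not 5.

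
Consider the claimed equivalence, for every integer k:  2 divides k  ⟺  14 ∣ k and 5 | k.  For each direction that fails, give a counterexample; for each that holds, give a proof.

Forward direction. This fails: take k = 2. Certainly 2 ∣ 2, but 14 ∤ 2.

Converse. Suppose 14 ∣ k and 5 ∣ k. Any common multiple of 14 and 5 is a multiple of their lcm; here gcd(14, 5) = 1, so lcm(14, 5) = 14·5 = 70, so 70 ∣ k. Since 2 ∣ 70, it follows that 2 ∣ k.

The forward direction fails; the converse holds.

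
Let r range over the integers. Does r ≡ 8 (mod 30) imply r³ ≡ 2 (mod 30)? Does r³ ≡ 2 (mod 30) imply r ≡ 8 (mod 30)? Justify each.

[⇒] Suppose r ≡ 8 (mod 30). Write r = 30j + 8. Then (30j + 8)³ = 27000j³ + 21600j² + 5760j + 512 = 30(900j³ + 720j² + 192j + 17) + 2, so r³ ≡ 2 (mod 30).

[⇐] Conversely, suppose r³ ≡ 2 (mod 30). The only residue r in {0, …, 29} with r³ ≡ 2 (mod 30) is r = 8, so r ≡ 8 (mod 30).

The biconditional holds.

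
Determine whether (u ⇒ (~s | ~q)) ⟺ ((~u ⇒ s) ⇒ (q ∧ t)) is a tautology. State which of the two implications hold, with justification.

Neither implication holds.

(→) This fails. Under q = F, u = T, t = F, s = F, the left side is true but the right side is false.

(←) This fails. Under q = T, u = T, t = T, s = T, the left side is false but the right side is true.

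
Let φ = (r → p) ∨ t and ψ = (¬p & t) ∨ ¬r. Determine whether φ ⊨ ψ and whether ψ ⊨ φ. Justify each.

Only the reverse direction holds.

(⇐) Assume the antecedent. If r is true, the antecedent forces (p = F, r = T, t = T), and (r → p) ∨ t holds there. If r is false, (r → p) ∨ t reduces to true regardless of the other variables. Either way (r → p) ∨ t holds.

(⇒) This fails. Under p = T, r = T, t = F, the left side is true but the right side is false.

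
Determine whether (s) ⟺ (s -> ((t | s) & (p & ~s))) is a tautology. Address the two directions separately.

(⇒) fails and (⇐) fails.

[⇒] This fails. Under s = T, p = F, t = F, the left side is true but the right side is false.

[⇐] This fails. Under s = F, p = F, t = F, the left side is false but the right side is true.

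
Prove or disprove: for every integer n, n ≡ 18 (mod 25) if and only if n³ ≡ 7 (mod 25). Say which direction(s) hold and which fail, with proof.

(←) Suppose n³ ≡ 7 (mod 25). The only residue r in {0, …, 24} with r³ ≡ 7 (mod 25) is r = 18, so n ≡ 18 (mod 25).

(→) Suppose n ≡ 18 (mod 25). Write n = 25j + 18. Then (25j + 18)³ = 15625j³ + 33750j² + 24300j + 5832 = 25(625j³ + 1350j² + 972j + 233) + 7, so n³ ≡ 7 (mod 25).

The biconditional holds.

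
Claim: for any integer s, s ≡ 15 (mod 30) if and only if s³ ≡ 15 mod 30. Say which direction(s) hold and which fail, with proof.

[⇒] Suppose s ≡ 15 (mod 30). Write s = 30j + 15. Then (30j + 15)³ = 27000j³ + 40500j² + 20250j + 3375 = 30(900j³ + 1350j² + 675j + 112) + 15, so s³ ≡ 15 (mod 30).

[⇐] Conversely, suppose s³ ≡ 15 (mod 30). The only residue r in {0, …, 29} with r³ ≡ 15 (mod 30) is r = 15, so s ≡ 15 (mod 30).

Both directions hold; the statement is true.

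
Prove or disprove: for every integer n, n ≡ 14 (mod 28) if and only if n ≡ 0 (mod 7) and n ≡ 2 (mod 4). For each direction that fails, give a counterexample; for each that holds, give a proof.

Both directions hold; the statement is true.

[⇒] Suppose n ≡ 14 (mod 28); write n = 28j + 14. Since 7 ∣ 28, reducing mod 7 gives n ≡ 14 ≡ 0 (mod 7); since 4 ∣ 28, reducing mod 4 gives n ≡ 14 ≡ 2 (mod 4).

[⇐] Conversely, if n ≡ 0 (mod 7) and n ≡ 2 (mod 4), then by the Chinese remainder theorem n ≡ 14 (mod 28). This is exactly n ≡ 14 (mod 28).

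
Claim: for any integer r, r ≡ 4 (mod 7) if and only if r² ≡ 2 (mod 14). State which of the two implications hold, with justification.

Neither direction holds.

(⇒) This fails: take r = 11. Then 11 ≡ 4 (mod 7), but 11² = 121 ≡ 9 (mod 14), not 2.

(⇐) This fails: take r = 10. Then 10² = 100 ≡ 2 (mod 14), yet 10 ≡ 3 (mod 7), not 4.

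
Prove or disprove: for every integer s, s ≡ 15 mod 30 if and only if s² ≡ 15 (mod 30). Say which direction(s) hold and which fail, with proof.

(⟹) Suppose s ≡ 15 mod 30. Write s = 30j + 15. Then (30j + 15)² = 900j² + 900j + 225 = 30(30j² + 30j + 7) + 15, so s² ≡ 15 (mod 30).

(⟸) Conversely, suppose s² ≡ 15 (mod 30). The only residue r in {0, …, 29} with r² ≡ 15 (mod 30) is r = 15, so s ≡ 15 (mod 30).

Equivalent; both directions hold.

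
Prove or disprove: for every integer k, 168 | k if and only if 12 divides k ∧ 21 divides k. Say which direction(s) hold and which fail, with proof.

Only the forward direction holds.

[⇒] If 168 ∣ k, write k = 168q. Since 168 = 14·12, k = 12·(14q), so 12 ∣ k; and since 168 = 8·21, k = 21·(8q), so 21 ∣ k.

[⇐] This fails: take k = 84. Both 12 ∣ 84 and 21 ∣ 84, yet 84 is not a multiple of 168 (since 84 = 0·168 + 84), so 168 ∤ 84.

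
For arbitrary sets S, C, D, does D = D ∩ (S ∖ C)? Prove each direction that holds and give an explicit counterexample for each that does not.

The sets are not equal: only the reverse inclusion holds.

(⟹) This inclusion fails. Take S = ∅, C = ∅, D = {1}; then 1 ∈ D but 1 ∉ D ∩ (S ∖ C).

(⟸) Let x ∈ D ∩ (S ∖ C). Then x ∈ S ∩ D and x ∉ C, from which x ∈ D.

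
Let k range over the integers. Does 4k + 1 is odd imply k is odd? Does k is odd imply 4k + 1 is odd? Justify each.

(⇒) fails; (⇐) holds.

[⇐] Suppose k is odd. Since 4 is even, 4k is even for every k, so 4k + 1 has the same parity as 1, which is odd. Hence 4k + 1 is odd.

[⇒] This fails: take k = 6. Then 4k + 1 = 25, which is odd, yet k = 6 is even, not odd.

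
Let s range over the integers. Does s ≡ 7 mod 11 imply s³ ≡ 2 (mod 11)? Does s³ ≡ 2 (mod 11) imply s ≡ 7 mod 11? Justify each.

Both directions hold; the statement is true.

(→) Suppose s ≡ 7 mod 11. Write s = 11j + 7. Then (11j + 7)³ = 1331j³ + 2541j² + 1617j + 343 = 11(121j³ + 231j² + 147j + 31) + 2, so s³ ≡ 2 (mod 11).

(←) For the converse, argue contrapositively. If s ≢ 7 (mod 11), then s is congruent to one of 0, 1, 2, 3, 4, 5, 6, 8, 9, 10 modulo 11, and these give s³ ≡ 0, 1, 8, 5, 9, 4, 7, 6, 3, 10 respectively — never 2.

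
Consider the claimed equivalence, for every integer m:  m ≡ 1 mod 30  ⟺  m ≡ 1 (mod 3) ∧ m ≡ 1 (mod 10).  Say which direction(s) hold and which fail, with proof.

(→) Suppose m ≡ 1 (mod 30); write m = 30j + 1. Since 3 ∣ 30, reducing mod 3 gives m ≡ 1 (mod 3); since 10 ∣ 30, reducing mod 10 gives m ≡ 1 (mod 10).

(←) Conversely, if m ≡ 1 (mod 3) and m ≡ 1 (mod 10), then by the Chinese remainder theorem m ≡ 1 (mod 30). This is exactly m ≡ 1 (mod 30).

Both directions hold; the statement is true.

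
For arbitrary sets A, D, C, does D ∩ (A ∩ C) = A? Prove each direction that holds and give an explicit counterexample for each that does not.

Only the forward inclusion holds.

(⊇) This inclusion fails. Take A = {1}, D = ∅, C = ∅; then 1 ∈ A but 1 ∉ D ∩ (A ∩ C).

(⊆) Let x ∈ D ∩ (A ∩ C). Then x ∈ A ∩ D ∩ C, from which x ∈ A.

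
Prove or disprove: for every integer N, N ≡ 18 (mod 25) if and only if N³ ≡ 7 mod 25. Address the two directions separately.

[⇒] Suppose N ≡ 18 (mod 25). Write N = 25j + 18. Then (25j + 18)³ = 15625j³ + 33750j² + 24300j + 5832 = 25(625j³ + 1350j² + 972j + 233) + 7, so N³ ≡ 7 (mod 25).

[⇐] Conversely, suppose N³ ≡ 7 (mod 25). The only residue r in {0, …, 24} with r³ ≡ 7 (mod 25) is r = 18, so N ≡ 18 (mod 25).

The biconditional holds.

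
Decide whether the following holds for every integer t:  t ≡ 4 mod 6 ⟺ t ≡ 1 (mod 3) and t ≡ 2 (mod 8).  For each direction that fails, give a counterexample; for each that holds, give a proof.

(→) This fails: t = 16 gives 16 ≡ 4 (mod 6) but 16 ≡ 0 (mod 8), so the conjunction on the right does not hold.

(←) Conversely, if t ≡ 1 (mod 3) and t ≡ 2 (mod 8), then by the Chinese remainder theorem t ≡ 10 (mod 24). Since 10 ≡ 4 (mod 6) and 6 ∣ 24, we get t ≡ 4 (mod 6).

The forward direction fails; the converse holds.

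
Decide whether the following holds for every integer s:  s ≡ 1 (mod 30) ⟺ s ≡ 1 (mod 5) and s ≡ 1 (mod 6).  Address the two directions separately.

(⇒) Suppose s ≡ 1 (mod 30); write s = 30j + 1. Since 5 ∣ 30, reducing mod 5 gives s ≡ 1 (mod 5); since 6 ∣ 30, reducing mod 6 gives s ≡ 1 (mod 6).

(⇐) Conversely, if s ≡ 1 (mod 5) and s ≡ 1 (mod 6), then by the Chinese remainder theorem s ≡ 1 (mod 30). This is exactly s ≡ 1 (mod 30).

Both implications hold.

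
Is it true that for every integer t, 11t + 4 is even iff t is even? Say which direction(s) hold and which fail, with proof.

The biconditional holds.

[⇒] Suppose 11t + 4 is even. Since 11 is odd, 11t and t have the same parity, so 11t + 4 ≡ t + 4 (mod 2). As 4 is even, 11t + 4 is even exactly when t is even. Thus t is even.

[⇐] Conversely, suppose t is even; write t = 2j. Then 11t + 4 = 11·(2j) + 4 = 2·11j + 4, which is even.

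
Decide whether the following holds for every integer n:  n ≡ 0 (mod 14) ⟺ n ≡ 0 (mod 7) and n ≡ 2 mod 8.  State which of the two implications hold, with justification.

Forward direction. This fails: n = 0 gives 0 ≡ 0 (mod 14) but 0 ≡ 0 (mod 8), so the conjunction on the right does not hold.

Converse. If n ≡ 0 (mod 7) and n ≡ 2 (mod 8), then by the Chinese remainder theorem n ≡ 42 (mod 56). Since 42 ≡ 0 (mod 14) and 14 ∣ 56, we get n ≡ 0 (mod 14).

Not equivalent: only (⇐) holds.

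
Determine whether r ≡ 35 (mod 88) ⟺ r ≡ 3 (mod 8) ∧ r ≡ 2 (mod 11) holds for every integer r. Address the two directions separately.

Both directions hold.

(⇐) If r ≡ 3 (mod 8) and r ≡ 2 (mod 11), then by the Chinese remainder theorem r ≡ 35 (mod 88). This is exactly r ≡ 35 (mod 88).

(⇒) Suppose r ≡ 35 (mod 88); write r = 88j + 35. Since 8 ∣ 88, reducing mod 8 gives r ≡ 35 ≡ 3 (mod 8); since 11 ∣ 88, reducing mod 11 gives r ≡ 35 ≡ 2 (mod 11).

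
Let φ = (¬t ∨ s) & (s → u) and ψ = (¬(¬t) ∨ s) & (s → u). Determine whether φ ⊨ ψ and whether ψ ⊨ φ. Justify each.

Neither direction holds.

(→) This fails. Under t = F, s = F, u = F, the left side is true but the right side is false.

(←) This fails. Under t = T, s = F, u = F, the left side is false but the right side is true.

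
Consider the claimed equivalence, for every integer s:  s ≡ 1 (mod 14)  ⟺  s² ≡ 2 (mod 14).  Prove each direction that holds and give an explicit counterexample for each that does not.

Neither implication holds.

(→) This fails: take s = 1. Then 1 ≡ 1 (mod 14), but 1² = 1 ≡ 1 (mod 14), not 2.

(←) This fails: take s = 4. Then 4² = 16 ≡ 2 (mod 14), yet 4 ≡ 4 (mod 14), not 1.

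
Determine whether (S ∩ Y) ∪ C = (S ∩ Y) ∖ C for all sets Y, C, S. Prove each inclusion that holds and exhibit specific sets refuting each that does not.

(⊆) This inclusion fails. Take Y = ∅, C = {1}, S = ∅; then 1 ∈ (S ∩ Y) ∪ C but 1 ∉ (S ∩ Y) ∖ C.

(⊇) Let x ∈ (S ∩ Y) ∖ C. Then x ∈ Y ∩ S and x ∉ C, from which x ∈ (S ∩ Y) ∪ C.

Only the reverse inclusion holds.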